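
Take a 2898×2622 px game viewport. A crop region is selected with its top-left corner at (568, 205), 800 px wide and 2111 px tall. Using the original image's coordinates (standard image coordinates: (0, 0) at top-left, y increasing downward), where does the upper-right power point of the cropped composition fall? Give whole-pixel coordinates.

x = 1101 px, y = 909 px

One third of the crop width 800 is 266.67 px.
One third of the crop height 2111 is 703.67 px.
The upper-right point is two-thirds across and one-third down within the crop:
x = 568 + 2 × 266.67 ≈ 1101; y = 205 + 1 × 703.67 ≈ 909.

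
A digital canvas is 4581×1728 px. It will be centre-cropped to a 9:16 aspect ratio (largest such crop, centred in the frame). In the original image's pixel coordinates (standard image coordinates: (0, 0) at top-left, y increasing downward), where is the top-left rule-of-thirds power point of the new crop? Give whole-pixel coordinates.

4581/1728 > 9/16, so the 9:16 crop keeps the full height 1728 and trims width to 1728 × 9/16 = 972.00 px.
Left offset = (4581 − 972.00)/2 = 1804.50 px; top offset = 0.
Top-left is one-third across and one-third down within the crop:
x = 1804.50 + 1 × 972.00/3 ≈ 2129; y = 0.00 + 1 × 1728.00/3 ≈ 576.

(2129, 576)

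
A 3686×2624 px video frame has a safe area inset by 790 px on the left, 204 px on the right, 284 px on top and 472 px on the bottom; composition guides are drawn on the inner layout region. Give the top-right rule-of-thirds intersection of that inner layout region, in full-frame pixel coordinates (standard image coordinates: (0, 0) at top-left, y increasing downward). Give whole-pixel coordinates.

x = 2585 px, y = 907 px

Content width = 3686 − 790 − 204 = 2692 px; content height = 2624 − 284 − 472 = 1868 px.
Top-right is two-thirds across and one-third down within the inner layout region.
x = 790 + 2 × 2692/3 = 790 + 1794.67 ≈ 2585
y = 284 + 1 × 1868/3 = 284 + 622.67 ≈ 907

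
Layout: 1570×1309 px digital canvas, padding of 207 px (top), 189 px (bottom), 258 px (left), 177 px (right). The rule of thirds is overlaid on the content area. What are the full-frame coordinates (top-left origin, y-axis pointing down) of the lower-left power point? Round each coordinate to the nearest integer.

Content width = 1570 − 258 − 177 = 1135 px; content height = 1309 − 207 − 189 = 913 px.
Lower-left is one-third across and two-thirds down within the content area.
x = 258 + 1 × 1135/3 = 258 + 378.33 ≈ 636
y = 207 + 2 × 913/3 = 207 + 608.67 ≈ 816

(636, 816)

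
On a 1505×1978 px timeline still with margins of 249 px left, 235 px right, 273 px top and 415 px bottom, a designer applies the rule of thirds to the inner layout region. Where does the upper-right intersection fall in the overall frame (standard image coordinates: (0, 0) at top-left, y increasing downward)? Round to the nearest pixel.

Content width = 1505 − 249 − 235 = 1021 px; content height = 1978 − 273 − 415 = 1290 px.
Upper-right is two-thirds across and one-third down within the inner layout region.
x = 249 + 2 × 1021/3 = 249 + 680.67 ≈ 930
y = 273 + 1 × 1290/3 = 273 + 430.00 ≈ 703

(930, 703)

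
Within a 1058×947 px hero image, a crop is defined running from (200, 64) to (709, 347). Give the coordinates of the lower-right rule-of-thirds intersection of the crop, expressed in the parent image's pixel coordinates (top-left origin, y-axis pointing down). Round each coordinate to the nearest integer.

(539, 253)

Crop width = 709 − 200 = 509 px; one third is 169.67 px.
Crop height = 347 − 64 = 283 px; one third is 94.33 px.
The lower-right point is two-thirds across and two-thirds down within the crop:
x = 200 + 2 × 169.67 ≈ 539; y = 64 + 2 × 94.33 ≈ 253.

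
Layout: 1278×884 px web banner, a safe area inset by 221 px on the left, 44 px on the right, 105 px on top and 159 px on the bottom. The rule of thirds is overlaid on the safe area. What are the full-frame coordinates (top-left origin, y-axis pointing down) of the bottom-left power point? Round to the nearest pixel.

Content width = 1278 − 221 − 44 = 1013 px; content height = 884 − 105 − 159 = 620 px.
Bottom-left is one-third across and two-thirds down within the safe area.
x = 221 + 1 × 1013/3 = 221 + 337.67 ≈ 559
y = 105 + 2 × 620/3 = 105 + 413.33 ≈ 518

x = 559 px, y = 518 px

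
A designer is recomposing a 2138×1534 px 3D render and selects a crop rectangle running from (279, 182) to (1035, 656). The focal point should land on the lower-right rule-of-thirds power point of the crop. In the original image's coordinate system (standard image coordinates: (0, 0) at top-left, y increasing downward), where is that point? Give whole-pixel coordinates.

x = 783 px, y = 498 px

Crop width = 1035 − 279 = 756 px; one third is 252.00 px.
Crop height = 656 − 182 = 474 px; one third is 158.00 px.
The lower-right point is two-thirds across and two-thirds down within the crop:
x = 279 + 2 × 252.00 ≈ 783; y = 182 + 2 × 158.00 ≈ 498.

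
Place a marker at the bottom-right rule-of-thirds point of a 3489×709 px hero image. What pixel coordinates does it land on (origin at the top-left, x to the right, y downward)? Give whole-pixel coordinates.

(2326, 473)

The bottom-right point sits two-thirds of the way across and two-thirds of the way down.
x = 2 × 3489/3 ≈ 2326; y = 2 × 709/3 ≈ 473.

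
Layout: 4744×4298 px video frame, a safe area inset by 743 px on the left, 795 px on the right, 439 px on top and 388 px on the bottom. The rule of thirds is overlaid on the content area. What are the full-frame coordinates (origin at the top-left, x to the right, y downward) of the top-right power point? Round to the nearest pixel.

Content width = 4744 − 743 − 795 = 3206 px; content height = 4298 − 439 − 388 = 3471 px.
Top-right is two-thirds across and one-third down within the content area.
x = 743 + 2 × 3206/3 = 743 + 2137.33 ≈ 2880
y = 439 + 1 × 3471/3 = 439 + 1157.00 ≈ 1596

(2880, 1596)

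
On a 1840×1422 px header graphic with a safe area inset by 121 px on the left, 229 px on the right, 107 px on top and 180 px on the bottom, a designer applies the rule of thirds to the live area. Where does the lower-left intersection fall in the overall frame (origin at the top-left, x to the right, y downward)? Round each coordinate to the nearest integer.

Content width = 1840 − 121 − 229 = 1490 px; content height = 1422 − 107 − 180 = 1135 px.
Lower-left is one-third across and two-thirds down within the live area.
x = 121 + 1 × 1490/3 = 121 + 496.67 ≈ 618
y = 107 + 2 × 1135/3 = 107 + 756.67 ≈ 864

x = 618 px, y = 864 px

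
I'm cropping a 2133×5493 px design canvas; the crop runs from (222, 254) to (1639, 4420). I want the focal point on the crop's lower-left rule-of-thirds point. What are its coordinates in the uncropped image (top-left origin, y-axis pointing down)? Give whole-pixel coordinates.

Crop width = 1639 − 222 = 1417 px; one third is 472.33 px.
Crop height = 4420 − 254 = 4166 px; one third is 1388.67 px.
The lower-left point is one-third across and two-thirds down within the crop:
x = 222 + 1 × 472.33 ≈ 694; y = 254 + 2 × 1388.67 ≈ 3031.

(694, 3031)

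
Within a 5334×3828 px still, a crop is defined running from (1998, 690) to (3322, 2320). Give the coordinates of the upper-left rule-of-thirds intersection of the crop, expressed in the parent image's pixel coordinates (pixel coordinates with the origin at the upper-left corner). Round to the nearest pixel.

Crop width = 3322 − 1998 = 1324 px; one third is 441.33 px.
Crop height = 2320 − 690 = 1630 px; one third is 543.33 px.
The upper-left point is one-third across and one-third down within the crop:
x = 1998 + 1 × 441.33 ≈ 2439; y = 690 + 1 × 543.33 ≈ 1233.

x = 2439 px, y = 1233 px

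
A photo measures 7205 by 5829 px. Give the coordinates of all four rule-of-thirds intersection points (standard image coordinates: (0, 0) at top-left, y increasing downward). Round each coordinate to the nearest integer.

One third of 7205 is 2401.67; one third of 5829 is 1943.
Vertical third lines at x = 2402 and x = 4803; horizontal third lines at y = 1943 and y = 3886.

(2402, 1943), (4803, 1943), (2402, 3886), (4803, 3886)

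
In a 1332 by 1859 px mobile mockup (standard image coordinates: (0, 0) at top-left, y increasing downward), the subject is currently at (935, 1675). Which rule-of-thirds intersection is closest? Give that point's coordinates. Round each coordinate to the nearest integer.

(888, 1239)

Third lines: x ∈ {444, 888}, y ∈ {620, 1239}.
935 is closer to x = 888; 1675 is closer to y = 1239.
So the nearest intersection is the lower-right power point.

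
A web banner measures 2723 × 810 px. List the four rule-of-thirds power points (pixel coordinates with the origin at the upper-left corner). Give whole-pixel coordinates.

(908, 270), (1815, 270), (908, 540), (1815, 540)

One third of 2723 is 907.67; one third of 810 is 270.
Vertical third lines at x = 908 and x = 1815; horizontal third lines at y = 270 and y = 540.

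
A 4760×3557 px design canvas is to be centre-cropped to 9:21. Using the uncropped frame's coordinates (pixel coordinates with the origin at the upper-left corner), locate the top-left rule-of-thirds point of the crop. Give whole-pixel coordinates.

4760/3557 > 9/21, so the 9:21 crop keeps the full height 3557 and trims width to 3557 × 9/21 = 1524.43 px.
Left offset = (4760 − 1524.43)/2 = 1617.79 px; top offset = 0.
Top-left is one-third across and one-third down within the crop:
x = 1617.79 + 1 × 1524.43/3 ≈ 2126; y = 0.00 + 1 × 3557.00/3 ≈ 1186.

x = 2126 px, y = 1186 px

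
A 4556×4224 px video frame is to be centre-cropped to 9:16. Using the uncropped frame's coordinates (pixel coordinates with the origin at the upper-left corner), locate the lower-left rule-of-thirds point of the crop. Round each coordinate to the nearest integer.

x = 1882 px, y = 2816 px

4556/4224 > 9/16, so the 9:16 crop keeps the full height 4224 and trims width to 4224 × 9/16 = 2376.00 px.
Left offset = (4556 − 2376.00)/2 = 1090.00 px; top offset = 0.
Lower-left is one-third across and two-thirds down within the crop:
x = 1090.00 + 1 × 2376.00/3 ≈ 1882; y = 0.00 + 2 × 4224.00/3 ≈ 2816.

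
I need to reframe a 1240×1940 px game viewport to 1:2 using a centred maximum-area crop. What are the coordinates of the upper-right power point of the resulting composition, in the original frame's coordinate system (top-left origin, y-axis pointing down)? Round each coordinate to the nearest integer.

1240/1940 > 1/2, so the 1:2 crop keeps the full height 1940 and trims width to 1940 × 1/2 = 970.00 px.
Left offset = (1240 − 970.00)/2 = 135.00 px; top offset = 0.
Upper-right is two-thirds across and one-third down within the crop:
x = 135.00 + 2 × 970.00/3 ≈ 782; y = 0.00 + 1 × 1940.00/3 ≈ 647.

x = 782 px, y = 647 px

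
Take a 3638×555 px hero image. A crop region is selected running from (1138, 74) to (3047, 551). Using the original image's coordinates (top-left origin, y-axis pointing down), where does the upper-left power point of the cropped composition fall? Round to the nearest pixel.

x = 1774 px, y = 233 px

Crop width = 3047 − 1138 = 1909 px; one third is 636.33 px.
Crop height = 551 − 74 = 477 px; one third is 159.00 px.
The upper-left point is one-third across and one-third down within the crop:
x = 1138 + 1 × 636.33 ≈ 1774; y = 74 + 1 × 159.00 ≈ 233.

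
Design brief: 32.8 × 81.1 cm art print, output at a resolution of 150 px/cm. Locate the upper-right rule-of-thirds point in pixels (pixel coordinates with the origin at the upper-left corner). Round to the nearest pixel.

(3280, 4055)

In pixels the canvas is 32.8 × 150 = 4920 wide and 81.1 × 150 = 12165 tall.
The upper-right point is two-thirds across and one-third down:
x = 2 × 4920/3 ≈ 3280; y = 1 × 12165/3 ≈ 4055.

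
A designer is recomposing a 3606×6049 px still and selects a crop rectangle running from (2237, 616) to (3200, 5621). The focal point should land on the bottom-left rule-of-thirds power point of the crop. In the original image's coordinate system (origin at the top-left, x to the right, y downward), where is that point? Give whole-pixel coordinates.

Crop width = 3200 − 2237 = 963 px; one third is 321.00 px.
Crop height = 5621 − 616 = 5005 px; one third is 1668.33 px.
The bottom-left point is one-third across and two-thirds down within the crop:
x = 2237 + 1 × 321.00 ≈ 2558; y = 616 + 2 × 1668.33 ≈ 3953.

x = 2558 px, y = 3953 px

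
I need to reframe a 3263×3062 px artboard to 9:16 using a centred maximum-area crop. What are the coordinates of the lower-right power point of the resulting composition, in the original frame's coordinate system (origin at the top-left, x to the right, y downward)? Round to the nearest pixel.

3263/3062 > 9/16, so the 9:16 crop keeps the full height 3062 and trims width to 3062 × 9/16 = 1722.38 px.
Left offset = (3263 − 1722.38)/2 = 770.31 px; top offset = 0.
Lower-right is two-thirds across and two-thirds down within the crop:
x = 770.31 + 2 × 1722.38/3 ≈ 1919; y = 0.00 + 2 × 3062.00/3 ≈ 2041.

(1919, 2041)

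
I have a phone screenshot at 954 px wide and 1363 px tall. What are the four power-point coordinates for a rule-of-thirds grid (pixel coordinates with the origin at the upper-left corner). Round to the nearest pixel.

(318, 454), (636, 454), (318, 909), (636, 909)

One third of 954 is 318; one third of 1363 is 454.33.
Vertical third lines at x = 318 and x = 636; horizontal third lines at y = 454 and y = 909.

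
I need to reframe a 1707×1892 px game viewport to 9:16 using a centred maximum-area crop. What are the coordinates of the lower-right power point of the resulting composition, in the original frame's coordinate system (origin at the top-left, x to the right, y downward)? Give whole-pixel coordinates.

x = 1031 px, y = 1261 px

1707/1892 > 9/16, so the 9:16 crop keeps the full height 1892 and trims width to 1892 × 9/16 = 1064.25 px.
Left offset = (1707 − 1064.25)/2 = 321.38 px; top offset = 0.
Lower-right is two-thirds across and two-thirds down within the crop:
x = 321.38 + 2 × 1064.25/3 ≈ 1031; y = 0.00 + 2 × 1892.00/3 ≈ 1261.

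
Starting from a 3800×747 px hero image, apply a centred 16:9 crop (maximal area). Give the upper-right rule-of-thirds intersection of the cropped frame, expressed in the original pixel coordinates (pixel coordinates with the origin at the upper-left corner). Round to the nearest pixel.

(2121, 249)

3800/747 > 16/9, so the 16:9 crop keeps the full height 747 and trims width to 747 × 16/9 = 1328.00 px.
Left offset = (3800 − 1328.00)/2 = 1236.00 px; top offset = 0.
Upper-right is two-thirds across and one-third down within the crop:
x = 1236.00 + 2 × 1328.00/3 ≈ 2121; y = 0.00 + 1 × 747.00/3 ≈ 249.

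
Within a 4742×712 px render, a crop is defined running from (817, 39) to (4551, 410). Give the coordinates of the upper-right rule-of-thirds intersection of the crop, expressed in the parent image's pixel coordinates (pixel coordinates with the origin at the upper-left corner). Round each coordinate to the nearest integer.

Crop width = 4551 − 817 = 3734 px; one third is 1244.67 px.
Crop height = 410 − 39 = 371 px; one third is 123.67 px.
The upper-right point is two-thirds across and one-third down within the crop:
x = 817 + 2 × 1244.67 ≈ 3306; y = 39 + 1 × 123.67 ≈ 163.

x = 3306 px, y = 163 px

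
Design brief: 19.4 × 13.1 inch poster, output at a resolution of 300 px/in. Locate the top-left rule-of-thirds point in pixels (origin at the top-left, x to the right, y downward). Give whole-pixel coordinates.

In pixels the canvas is 19.4 × 300 = 5820 wide and 13.1 × 300 = 3930 tall.
The top-left point is one-third across and one-third down:
x = 1 × 5820/3 ≈ 1940; y = 1 × 3930/3 ≈ 1310.

x = 1940 px, y = 1310 px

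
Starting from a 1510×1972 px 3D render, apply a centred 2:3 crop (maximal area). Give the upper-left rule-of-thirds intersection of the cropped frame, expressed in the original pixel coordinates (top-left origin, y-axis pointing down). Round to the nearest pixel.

1510/1972 > 2/3, so the 2:3 crop keeps the full height 1972 and trims width to 1972 × 2/3 = 1314.67 px.
Left offset = (1510 − 1314.67)/2 = 97.67 px; top offset = 0.
Upper-left is one-third across and one-third down within the crop:
x = 97.67 + 1 × 1314.67/3 ≈ 536; y = 0.00 + 1 × 1972.00/3 ≈ 657.

(536, 657)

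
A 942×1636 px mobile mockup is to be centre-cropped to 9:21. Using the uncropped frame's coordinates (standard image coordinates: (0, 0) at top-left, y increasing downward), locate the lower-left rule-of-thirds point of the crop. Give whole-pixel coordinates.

(354, 1091)

942/1636 > 9/21, so the 9:21 crop keeps the full height 1636 and trims width to 1636 × 9/21 = 701.14 px.
Left offset = (942 − 701.14)/2 = 120.43 px; top offset = 0.
Lower-left is one-third across and two-thirds down within the crop:
x = 120.43 + 1 × 701.14/3 ≈ 354; y = 0.00 + 2 × 1636.00/3 ≈ 1091.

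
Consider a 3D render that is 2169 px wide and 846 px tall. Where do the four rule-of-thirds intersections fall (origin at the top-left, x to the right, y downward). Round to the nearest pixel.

One third of 2169 is 723; one third of 846 is 282.
Vertical third lines at x = 723 and x = 1446; horizontal third lines at y = 282 and y = 564.

(723, 282), (1446, 282), (723, 564), (1446, 564)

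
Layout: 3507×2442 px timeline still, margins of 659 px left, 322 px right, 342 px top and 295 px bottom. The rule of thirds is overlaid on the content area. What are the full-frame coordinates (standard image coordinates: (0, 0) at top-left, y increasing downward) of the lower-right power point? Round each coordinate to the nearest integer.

Content width = 3507 − 659 − 322 = 2526 px; content height = 2442 − 342 − 295 = 1805 px.
Lower-right is two-thirds across and two-thirds down within the content area.
x = 659 + 2 × 2526/3 = 659 + 1684.00 ≈ 2343
y = 342 + 2 × 1805/3 = 342 + 1203.33 ≈ 1545

x = 2343 px, y = 1545 px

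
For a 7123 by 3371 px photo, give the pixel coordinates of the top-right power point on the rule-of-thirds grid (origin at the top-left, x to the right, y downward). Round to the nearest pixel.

x = 4749 px, y = 1124 px

The top-right point sits two-thirds of the way across and one-third of the way down.
x = 2 × 7123/3 ≈ 4749; y = 1 × 3371/3 ≈ 1124.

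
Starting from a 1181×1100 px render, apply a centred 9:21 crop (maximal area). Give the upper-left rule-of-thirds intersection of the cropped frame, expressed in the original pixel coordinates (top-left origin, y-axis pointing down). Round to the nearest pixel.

1181/1100 > 9/21, so the 9:21 crop keeps the full height 1100 and trims width to 1100 × 9/21 = 471.43 px.
Left offset = (1181 − 471.43)/2 = 354.79 px; top offset = 0.
Upper-left is one-third across and one-third down within the crop:
x = 354.79 + 1 × 471.43/3 ≈ 512; y = 0.00 + 1 × 1100.00/3 ≈ 367.

x = 512 px, y = 367 px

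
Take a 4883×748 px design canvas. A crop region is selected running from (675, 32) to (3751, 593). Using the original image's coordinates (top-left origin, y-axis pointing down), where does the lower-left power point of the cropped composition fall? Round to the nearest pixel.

x = 1700 px, y = 406 px

Crop width = 3751 − 675 = 3076 px; one third is 1025.33 px.
Crop height = 593 − 32 = 561 px; one third is 187.00 px.
The lower-left point is one-third across and two-thirds down within the crop:
x = 675 + 1 × 1025.33 ≈ 1700; y = 32 + 2 × 187.00 ≈ 406.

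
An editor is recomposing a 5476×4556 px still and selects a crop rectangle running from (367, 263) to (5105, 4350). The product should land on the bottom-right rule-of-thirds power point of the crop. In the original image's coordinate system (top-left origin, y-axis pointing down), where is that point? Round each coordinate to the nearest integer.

Crop width = 5105 − 367 = 4738 px; one third is 1579.33 px.
Crop height = 4350 − 263 = 4087 px; one third is 1362.33 px.
The bottom-right point is two-thirds across and two-thirds down within the crop:
x = 367 + 2 × 1579.33 ≈ 3526; y = 263 + 2 × 1362.33 ≈ 2988.

x = 3526 px, y = 2988 px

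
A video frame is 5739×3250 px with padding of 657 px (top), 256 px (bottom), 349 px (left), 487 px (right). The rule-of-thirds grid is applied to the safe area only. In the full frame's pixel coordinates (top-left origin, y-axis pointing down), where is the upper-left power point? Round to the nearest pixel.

(1983, 1436)

Content width = 5739 − 349 − 487 = 4903 px; content height = 3250 − 657 − 256 = 2337 px.
Upper-left is one-third across and one-third down within the safe area.
x = 349 + 1 × 4903/3 = 349 + 1634.33 ≈ 1983
y = 657 + 1 × 2337/3 = 657 + 779.00 ≈ 1436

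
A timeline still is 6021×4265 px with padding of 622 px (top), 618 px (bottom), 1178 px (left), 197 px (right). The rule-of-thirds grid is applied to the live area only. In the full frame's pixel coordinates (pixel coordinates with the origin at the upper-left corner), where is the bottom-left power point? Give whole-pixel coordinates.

Content width = 6021 − 1178 − 197 = 4646 px; content height = 4265 − 622 − 618 = 3025 px.
Bottom-left is one-third across and two-thirds down within the live area.
x = 1178 + 1 × 4646/3 = 1178 + 1548.67 ≈ 2727
y = 622 + 2 × 3025/3 = 622 + 2016.67 ≈ 2639

(2727, 2639)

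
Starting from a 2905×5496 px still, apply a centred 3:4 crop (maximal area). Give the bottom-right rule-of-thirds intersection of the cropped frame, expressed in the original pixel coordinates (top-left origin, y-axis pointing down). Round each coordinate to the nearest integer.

2905/5496 < 3/4, so the 3:4 crop keeps the full width 2905 and trims height to 2905 × 4/3 = 3873.33 px.
Top offset = (5496 − 3873.33)/2 = 811.33 px; left offset = 0.
Bottom-right is two-thirds across and two-thirds down within the crop:
x = 0.00 + 2 × 2905.00/3 ≈ 1937; y = 811.33 + 2 × 3873.33/3 ≈ 3394.

(1937, 3394)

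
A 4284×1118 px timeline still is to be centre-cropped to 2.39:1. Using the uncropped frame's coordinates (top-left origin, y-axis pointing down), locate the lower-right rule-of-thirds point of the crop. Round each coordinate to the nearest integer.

(2587, 745)

4284/1118 > 2.39/1, so the 2.39:1 crop keeps the full height 1118 and trims width to 1118 × 2.39/1 = 2672.02 px.
Left offset = (4284 − 2672.02)/2 = 805.99 px; top offset = 0.
Lower-right is two-thirds across and two-thirds down within the crop:
x = 805.99 + 2 × 2672.02/3 ≈ 2587; y = 0.00 + 2 × 1118.00/3 ≈ 745.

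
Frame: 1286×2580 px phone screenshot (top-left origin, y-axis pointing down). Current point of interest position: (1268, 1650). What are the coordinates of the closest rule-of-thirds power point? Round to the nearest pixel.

(857, 1720)

Third lines: x ∈ {429, 857}, y ∈ {860, 1720}.
1268 is closer to x = 857; 1650 is closer to y = 1720.
So the nearest intersection is the lower-right power point.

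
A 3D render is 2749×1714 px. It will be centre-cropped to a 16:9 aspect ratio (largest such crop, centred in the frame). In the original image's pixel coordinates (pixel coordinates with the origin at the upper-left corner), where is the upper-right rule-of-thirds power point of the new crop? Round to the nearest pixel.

x = 1833 px, y = 599 px

2749/1714 < 16/9, so the 16:9 crop keeps the full width 2749 and trims height to 2749 × 9/16 = 1546.31 px.
Top offset = (1714 − 1546.31)/2 = 83.84 px; left offset = 0.
Upper-right is two-thirds across and one-third down within the crop:
x = 0.00 + 2 × 2749.00/3 ≈ 1833; y = 83.84 + 1 × 1546.31/3 ≈ 599.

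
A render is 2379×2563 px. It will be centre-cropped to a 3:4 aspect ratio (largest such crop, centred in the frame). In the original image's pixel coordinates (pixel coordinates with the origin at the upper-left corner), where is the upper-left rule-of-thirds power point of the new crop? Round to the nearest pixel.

(869, 854)

2379/2563 > 3/4, so the 3:4 crop keeps the full height 2563 and trims width to 2563 × 3/4 = 1922.25 px.
Left offset = (2379 − 1922.25)/2 = 228.38 px; top offset = 0.
Upper-left is one-third across and one-third down within the crop:
x = 228.38 + 1 × 1922.25/3 ≈ 869; y = 0.00 + 1 × 2563.00/3 ≈ 854.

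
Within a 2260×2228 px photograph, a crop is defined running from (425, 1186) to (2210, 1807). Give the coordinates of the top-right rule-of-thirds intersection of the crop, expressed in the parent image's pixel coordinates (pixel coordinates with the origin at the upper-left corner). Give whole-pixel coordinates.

(1615, 1393)

Crop width = 2210 − 425 = 1785 px; one third is 595.00 px.
Crop height = 1807 − 1186 = 621 px; one third is 207.00 px.
The top-right point is two-thirds across and one-third down within the crop:
x = 425 + 2 × 595.00 ≈ 1615; y = 1186 + 1 × 207.00 ≈ 1393.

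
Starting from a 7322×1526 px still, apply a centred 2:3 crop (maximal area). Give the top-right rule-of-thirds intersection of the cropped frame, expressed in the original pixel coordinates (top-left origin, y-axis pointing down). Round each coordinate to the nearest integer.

x = 3831 px, y = 509 px

7322/1526 > 2/3, so the 2:3 crop keeps the full height 1526 and trims width to 1526 × 2/3 = 1017.33 px.
Left offset = (7322 − 1017.33)/2 = 3152.33 px; top offset = 0.
Top-right is two-thirds across and one-third down within the crop:
x = 3152.33 + 2 × 1017.33/3 ≈ 3831; y = 0.00 + 1 × 1526.00/3 ≈ 509.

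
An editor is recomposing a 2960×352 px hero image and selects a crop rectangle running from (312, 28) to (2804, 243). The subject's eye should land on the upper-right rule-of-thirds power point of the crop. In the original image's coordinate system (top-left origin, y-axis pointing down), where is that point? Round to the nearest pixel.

(1973, 100)

Crop width = 2804 − 312 = 2492 px; one third is 830.67 px.
Crop height = 243 − 28 = 215 px; one third is 71.67 px.
The upper-right point is two-thirds across and one-third down within the crop:
x = 312 + 2 × 830.67 ≈ 1973; y = 28 + 1 × 71.67 ≈ 100.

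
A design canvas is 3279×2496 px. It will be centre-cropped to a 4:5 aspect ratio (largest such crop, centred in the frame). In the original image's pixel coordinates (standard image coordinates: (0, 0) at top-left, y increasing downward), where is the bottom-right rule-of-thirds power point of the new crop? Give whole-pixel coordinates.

x = 1972 px, y = 1664 px

3279/2496 > 4/5, so the 4:5 crop keeps the full height 2496 and trims width to 2496 × 4/5 = 1996.80 px.
Left offset = (3279 − 1996.80)/2 = 641.10 px; top offset = 0.
Bottom-right is two-thirds across and two-thirds down within the crop:
x = 641.10 + 2 × 1996.80/3 ≈ 1972; y = 0.00 + 2 × 2496.00/3 ≈ 1664.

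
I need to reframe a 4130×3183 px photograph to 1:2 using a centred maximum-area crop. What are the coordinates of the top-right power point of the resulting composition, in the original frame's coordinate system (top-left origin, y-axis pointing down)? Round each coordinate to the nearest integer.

(2330, 1061)

4130/3183 > 1/2, so the 1:2 crop keeps the full height 3183 and trims width to 3183 × 1/2 = 1591.50 px.
Left offset = (4130 − 1591.50)/2 = 1269.25 px; top offset = 0.
Top-right is two-thirds across and one-third down within the crop:
x = 1269.25 + 2 × 1591.50/3 ≈ 2330; y = 0.00 + 1 × 3183.00/3 ≈ 1061.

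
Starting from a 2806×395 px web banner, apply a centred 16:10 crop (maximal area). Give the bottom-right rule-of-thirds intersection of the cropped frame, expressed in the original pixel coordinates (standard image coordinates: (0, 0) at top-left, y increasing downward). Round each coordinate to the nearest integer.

2806/395 > 16/10, so the 16:10 crop keeps the full height 395 and trims width to 395 × 16/10 = 632.00 px.
Left offset = (2806 − 632.00)/2 = 1087.00 px; top offset = 0.
Bottom-right is two-thirds across and two-thirds down within the crop:
x = 1087.00 + 2 × 632.00/3 ≈ 1508; y = 0.00 + 2 × 395.00/3 ≈ 263.

(1508, 263)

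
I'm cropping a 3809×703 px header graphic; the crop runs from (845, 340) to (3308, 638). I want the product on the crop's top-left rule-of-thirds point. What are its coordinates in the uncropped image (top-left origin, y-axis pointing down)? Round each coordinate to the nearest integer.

Crop width = 3308 − 845 = 2463 px; one third is 821.00 px.
Crop height = 638 − 340 = 298 px; one third is 99.33 px.
The top-left point is one-third across and one-third down within the crop:
x = 845 + 1 × 821.00 ≈ 1666; y = 340 + 1 × 99.33 ≈ 439.

(1666, 439)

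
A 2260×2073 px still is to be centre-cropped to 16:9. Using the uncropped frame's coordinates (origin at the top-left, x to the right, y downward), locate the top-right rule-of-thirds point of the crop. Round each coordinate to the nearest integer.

x = 1507 px, y = 825 px

2260/2073 < 16/9, so the 16:9 crop keeps the full width 2260 and trims height to 2260 × 9/16 = 1271.25 px.
Top offset = (2073 − 1271.25)/2 = 400.88 px; left offset = 0.
Top-right is two-thirds across and one-third down within the crop:
x = 0.00 + 2 × 2260.00/3 ≈ 1507; y = 400.88 + 1 × 1271.25/3 ≈ 825.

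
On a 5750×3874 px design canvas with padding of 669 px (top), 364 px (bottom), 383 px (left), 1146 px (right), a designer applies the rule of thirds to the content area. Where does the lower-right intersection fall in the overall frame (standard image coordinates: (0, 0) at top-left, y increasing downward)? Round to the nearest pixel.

(3197, 2563)

Content width = 5750 − 383 − 1146 = 4221 px; content height = 3874 − 669 − 364 = 2841 px.
Lower-right is two-thirds across and two-thirds down within the content area.
x = 383 + 2 × 4221/3 = 383 + 2814.00 ≈ 3197
y = 669 + 2 × 2841/3 = 669 + 1894.00 ≈ 2563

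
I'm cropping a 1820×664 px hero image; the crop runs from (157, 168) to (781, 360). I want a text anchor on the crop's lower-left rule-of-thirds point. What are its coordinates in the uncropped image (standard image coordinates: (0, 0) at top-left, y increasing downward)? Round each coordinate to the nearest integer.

(365, 296)

Crop width = 781 − 157 = 624 px; one third is 208.00 px.
Crop height = 360 − 168 = 192 px; one third is 64.00 px.
The lower-left point is one-third across and two-thirds down within the crop:
x = 157 + 1 × 208.00 ≈ 365; y = 168 + 2 × 64.00 ≈ 296.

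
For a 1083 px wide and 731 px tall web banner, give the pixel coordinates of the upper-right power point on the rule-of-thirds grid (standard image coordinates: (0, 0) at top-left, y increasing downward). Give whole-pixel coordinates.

(722, 244)

The upper-right point sits two-thirds of the way across and one-third of the way down.
x = 2 × 1083/3 ≈ 722; y = 1 × 731/3 ≈ 244.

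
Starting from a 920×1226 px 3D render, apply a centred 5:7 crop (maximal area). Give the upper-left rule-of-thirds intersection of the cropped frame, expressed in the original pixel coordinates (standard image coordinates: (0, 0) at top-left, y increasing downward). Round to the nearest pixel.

920/1226 > 5/7, so the 5:7 crop keeps the full height 1226 and trims width to 1226 × 5/7 = 875.71 px.
Left offset = (920 − 875.71)/2 = 22.14 px; top offset = 0.
Upper-left is one-third across and one-third down within the crop:
x = 22.14 + 1 × 875.71/3 ≈ 314; y = 0.00 + 1 × 1226.00/3 ≈ 409.

x = 314 px, y = 409 px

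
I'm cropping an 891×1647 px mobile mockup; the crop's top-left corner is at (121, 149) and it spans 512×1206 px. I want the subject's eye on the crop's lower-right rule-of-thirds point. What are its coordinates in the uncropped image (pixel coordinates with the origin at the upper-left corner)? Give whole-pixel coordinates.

One third of the crop width 512 is 170.67 px.
One third of the crop height 1206 is 402.00 px.
The lower-right point is two-thirds across and two-thirds down within the crop:
x = 121 + 2 × 170.67 ≈ 462; y = 149 + 2 × 402.00 ≈ 953.

x = 462 px, y = 953 px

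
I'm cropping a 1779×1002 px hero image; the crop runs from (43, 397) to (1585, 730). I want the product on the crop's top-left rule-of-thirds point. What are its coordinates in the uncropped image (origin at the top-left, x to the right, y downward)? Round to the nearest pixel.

Crop width = 1585 − 43 = 1542 px; one third is 514.00 px.
Crop height = 730 − 397 = 333 px; one third is 111.00 px.
The top-left point is one-third across and one-third down within the crop:
x = 43 + 1 × 514.00 ≈ 557; y = 397 + 1 × 111.00 ≈ 508.

x = 557 px, y = 508 px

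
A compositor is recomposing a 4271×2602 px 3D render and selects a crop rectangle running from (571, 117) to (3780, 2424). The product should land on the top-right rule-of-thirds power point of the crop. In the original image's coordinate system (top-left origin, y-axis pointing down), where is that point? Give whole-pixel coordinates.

x = 2710 px, y = 886 px

Crop width = 3780 − 571 = 3209 px; one third is 1069.67 px.
Crop height = 2424 − 117 = 2307 px; one third is 769.00 px.
The top-right point is two-thirds across and one-third down within the crop:
x = 571 + 2 × 1069.67 ≈ 2710; y = 117 + 1 × 769.00 ≈ 886.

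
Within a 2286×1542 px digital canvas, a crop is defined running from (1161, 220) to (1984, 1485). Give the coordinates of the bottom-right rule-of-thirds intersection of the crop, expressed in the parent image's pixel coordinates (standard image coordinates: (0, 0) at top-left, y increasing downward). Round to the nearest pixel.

x = 1710 px, y = 1063 px

Crop width = 1984 − 1161 = 823 px; one third is 274.33 px.
Crop height = 1485 − 220 = 1265 px; one third is 421.67 px.
The bottom-right point is two-thirds across and two-thirds down within the crop:
x = 1161 + 2 × 274.33 ≈ 1710; y = 220 + 2 × 421.67 ≈ 1063.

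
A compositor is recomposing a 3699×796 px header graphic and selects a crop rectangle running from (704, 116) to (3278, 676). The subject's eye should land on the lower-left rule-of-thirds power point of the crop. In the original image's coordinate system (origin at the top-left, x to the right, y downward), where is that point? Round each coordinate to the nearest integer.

Crop width = 3278 − 704 = 2574 px; one third is 858.00 px.
Crop height = 676 − 116 = 560 px; one third is 186.67 px.
The lower-left point is one-third across and two-thirds down within the crop:
x = 704 + 1 × 858.00 ≈ 1562; y = 116 + 2 × 186.67 ≈ 489.

x = 1562 px, y = 489 px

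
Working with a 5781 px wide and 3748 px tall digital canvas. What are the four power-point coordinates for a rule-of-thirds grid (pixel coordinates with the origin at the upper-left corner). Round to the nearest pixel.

One third of 5781 is 1927; one third of 3748 is 1249.33.
Vertical third lines at x = 1927 and x = 3854; horizontal third lines at y = 1249 and y = 2499.

(1927, 1249), (3854, 1249), (1927, 2499), (3854, 2499)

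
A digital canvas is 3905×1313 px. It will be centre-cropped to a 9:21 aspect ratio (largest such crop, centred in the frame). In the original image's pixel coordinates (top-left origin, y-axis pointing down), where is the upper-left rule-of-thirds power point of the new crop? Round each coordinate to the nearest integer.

(1859, 438)

3905/1313 > 9/21, so the 9:21 crop keeps the full height 1313 and trims width to 1313 × 9/21 = 562.71 px.
Left offset = (3905 − 562.71)/2 = 1671.14 px; top offset = 0.
Upper-left is one-third across and one-third down within the crop:
x = 1671.14 + 1 × 562.71/3 ≈ 1859; y = 0.00 + 1 × 1313.00/3 ≈ 438.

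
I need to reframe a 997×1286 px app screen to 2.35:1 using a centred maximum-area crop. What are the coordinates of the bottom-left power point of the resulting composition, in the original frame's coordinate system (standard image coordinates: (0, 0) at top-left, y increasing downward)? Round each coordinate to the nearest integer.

997/1286 < 2.35/1, so the 2.35:1 crop keeps the full width 997 and trims height to 997 × 1/2.35 = 424.26 px.
Top offset = (1286 − 424.26)/2 = 430.87 px; left offset = 0.
Bottom-left is one-third across and two-thirds down within the crop:
x = 0.00 + 1 × 997.00/3 ≈ 332; y = 430.87 + 2 × 424.26/3 ≈ 714.

x = 332 px, y = 714 px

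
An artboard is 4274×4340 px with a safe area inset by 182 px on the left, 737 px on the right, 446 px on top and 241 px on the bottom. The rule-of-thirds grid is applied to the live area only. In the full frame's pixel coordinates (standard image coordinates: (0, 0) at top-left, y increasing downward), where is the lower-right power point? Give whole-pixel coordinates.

(2419, 2881)

Content width = 4274 − 182 − 737 = 3355 px; content height = 4340 − 446 − 241 = 3653 px.
Lower-right is two-thirds across and two-thirds down within the live area.
x = 182 + 2 × 3355/3 = 182 + 2236.67 ≈ 2419
y = 446 + 2 × 3653/3 = 446 + 2435.33 ≈ 2881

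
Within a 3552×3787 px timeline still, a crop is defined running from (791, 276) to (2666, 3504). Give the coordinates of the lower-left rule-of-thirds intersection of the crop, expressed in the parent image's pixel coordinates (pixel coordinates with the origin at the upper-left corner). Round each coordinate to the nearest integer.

x = 1416 px, y = 2428 px

Crop width = 2666 − 791 = 1875 px; one third is 625.00 px.
Crop height = 3504 − 276 = 3228 px; one third is 1076.00 px.
The lower-left point is one-third across and two-thirds down within the crop:
x = 791 + 1 × 625.00 ≈ 1416; y = 276 + 2 × 1076.00 ≈ 2428.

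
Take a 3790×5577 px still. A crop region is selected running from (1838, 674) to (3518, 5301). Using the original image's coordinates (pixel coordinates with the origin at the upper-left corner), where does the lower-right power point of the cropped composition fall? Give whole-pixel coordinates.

x = 2958 px, y = 3759 px

Crop width = 3518 − 1838 = 1680 px; one third is 560.00 px.
Crop height = 5301 − 674 = 4627 px; one third is 1542.33 px.
The lower-right point is two-thirds across and two-thirds down within the crop:
x = 1838 + 2 × 560.00 ≈ 2958; y = 674 + 2 × 1542.33 ≈ 3759.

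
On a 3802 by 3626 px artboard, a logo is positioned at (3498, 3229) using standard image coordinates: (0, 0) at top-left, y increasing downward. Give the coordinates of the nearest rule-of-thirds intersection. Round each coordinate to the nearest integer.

x = 2535 px, y = 2417 px

Third lines: x ∈ {1267, 2535}, y ∈ {1209, 2417}.
3498 is closer to x = 2535; 3229 is closer to y = 2417.
So the nearest intersection is the lower-right power point.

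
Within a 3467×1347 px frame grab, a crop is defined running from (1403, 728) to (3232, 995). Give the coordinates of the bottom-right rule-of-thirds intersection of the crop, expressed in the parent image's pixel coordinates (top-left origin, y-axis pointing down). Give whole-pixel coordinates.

x = 2622 px, y = 906 px

Crop width = 3232 − 1403 = 1829 px; one third is 609.67 px.
Crop height = 995 − 728 = 267 px; one third is 89.00 px.
The bottom-right point is two-thirds across and two-thirds down within the crop:
x = 1403 + 2 × 609.67 ≈ 2622; y = 728 + 2 × 89.00 ≈ 906.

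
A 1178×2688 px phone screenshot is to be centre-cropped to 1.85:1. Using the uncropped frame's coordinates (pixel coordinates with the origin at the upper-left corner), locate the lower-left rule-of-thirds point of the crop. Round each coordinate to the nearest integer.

1178/2688 < 1.85/1, so the 1.85:1 crop keeps the full width 1178 and trims height to 1178 × 1/1.85 = 636.76 px.
Top offset = (2688 − 636.76)/2 = 1025.62 px; left offset = 0.
Lower-left is one-third across and two-thirds down within the crop:
x = 0.00 + 1 × 1178.00/3 ≈ 393; y = 1025.62 + 2 × 636.76/3 ≈ 1450.

(393, 1450)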